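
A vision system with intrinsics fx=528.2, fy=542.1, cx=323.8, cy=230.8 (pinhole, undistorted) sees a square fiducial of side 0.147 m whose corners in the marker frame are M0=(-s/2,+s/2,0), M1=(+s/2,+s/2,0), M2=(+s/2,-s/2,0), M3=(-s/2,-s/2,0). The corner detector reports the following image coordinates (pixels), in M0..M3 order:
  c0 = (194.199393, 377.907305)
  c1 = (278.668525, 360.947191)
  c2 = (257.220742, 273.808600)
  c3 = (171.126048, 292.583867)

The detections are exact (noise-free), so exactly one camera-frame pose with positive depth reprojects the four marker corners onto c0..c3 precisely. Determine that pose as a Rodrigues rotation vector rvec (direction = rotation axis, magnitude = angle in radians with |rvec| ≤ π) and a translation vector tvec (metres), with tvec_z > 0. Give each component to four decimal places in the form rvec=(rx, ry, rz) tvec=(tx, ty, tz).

Intrinsics K: fx=528.2, fy=542.1, cx=323.8, cy=230.8
Marker side s = 0.147 m; corners in marker frame (Z=0):
  M0 = (-0.0735, +0.0735, 0)
  M1 = (+0.0735, +0.0735, 0)
  M2 = (+0.0735, -0.0735, 0)
  M3 = (-0.0735, -0.0735, 0)
Detected image corners:
  c0 = (194.199393, 377.907305) px
  c1 = (278.668525, 360.947191) px
  c2 = (257.220742, 273.808600) px
  c3 = (171.126048, 292.583867) px
Planar DLT: solve 8×8 A·h = b for H (H[2,2]=1):
  H  [+555.22023 +187.18189 +225.08744]
  H  [-157.48866 +638.26719 +326.88641]
  H  [-0.11036 +0.15847 +1.00000]
B = K⁻¹H; ‖b₁‖=1.150312, ‖b₂‖=1.150312; λ = 2/(‖b₁‖+‖b₂‖) = 0.869329, sign → tz>0 ⇒ λ=+0.869329
r₁ = λ·B[:,0] = (+0.97261,-0.21171,-0.09594); r₂ = λ·B[:,1] = (+0.22362,+0.96489,+0.13777)
r₃ = r₁×r₂ = (+0.06340,-0.15545,+0.98581); SVD([r₁ r₂ r₃]) → R = UVᵀ:
  R  [+0.97261 +0.22362 +0.06340]
  R  [-0.21171 +0.96489 -0.15545]
  R  [-0.09594 +0.13777 +0.98581]
t = (-0.16246, +0.15409, +0.86933) m
tr R = 2.923312; θ = arccos((tr R − 1)/2) = 0.277818 rad = 15.918°
axis k = ((R−Rᵀ)₃₂, (R−Rᵀ)₁₃, (R−Rᵀ)₂₁) / (2 sinθ) = (+0.534554, +0.290499, -0.793639)
rvec = θ·k = (+0.148509, +0.080706, -0.220487)

rvec=(0.1485, 0.0807, -0.2205) tvec=(-0.1625, 0.1541, 0.8693)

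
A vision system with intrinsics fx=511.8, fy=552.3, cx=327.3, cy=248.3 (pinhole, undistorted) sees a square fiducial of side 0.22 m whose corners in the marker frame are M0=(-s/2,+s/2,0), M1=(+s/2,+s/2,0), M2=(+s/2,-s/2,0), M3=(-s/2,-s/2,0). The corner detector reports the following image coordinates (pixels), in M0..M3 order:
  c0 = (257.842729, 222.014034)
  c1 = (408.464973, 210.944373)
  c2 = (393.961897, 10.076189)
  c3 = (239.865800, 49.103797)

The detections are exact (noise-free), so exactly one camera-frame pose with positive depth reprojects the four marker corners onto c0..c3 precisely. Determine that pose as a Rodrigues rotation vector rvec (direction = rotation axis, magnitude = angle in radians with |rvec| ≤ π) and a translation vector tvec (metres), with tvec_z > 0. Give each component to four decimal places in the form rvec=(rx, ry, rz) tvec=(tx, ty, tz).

Intrinsics K: fx=511.8, fy=552.3, cx=327.3, cy=248.3
Marker side s = 0.22 m; corners in marker frame (Z=0):
  M0 = (-0.1100, +0.1100, 0)
  M1 = (+0.1100, +0.1100, 0)
  M2 = (+0.1100, -0.1100, 0)
  M3 = (-0.1100, -0.1100, 0)
Detected image corners:
  c0 = (257.842729, 222.014034) px
  c1 = (408.464973, 210.944373) px
  c2 = (393.961897, 10.076189) px
  c3 = (239.865800, 49.103797) px
Planar DLT: solve 8×8 A·h = b for H (H[2,2]=1):
  H  [+478.93758 +130.82651 +319.68587]
  H  [-193.44197 +866.26973 +125.72413]
  H  [-0.65671 +0.17364 +1.00000]
B = K⁻¹H; ‖b₁‖=1.507444, ‖b₂‖=1.507444; λ = 2/(‖b₁‖+‖b₂‖) = 0.663375, sign → tz>0 ⇒ λ=+0.663375
r₁ = λ·B[:,0] = (+0.89938,-0.03649,-0.43565); r₂ = λ·B[:,1] = (+0.09591,+0.98870,+0.11519)
r₃ = r₁×r₂ = (+0.42652,-0.14538,+0.89272); SVD([r₁ r₂ r₃]) → R = UVᵀ:
  R  [+0.89938 +0.09591 +0.42652]
  R  [-0.03649 +0.98870 -0.14538]
  R  [-0.43565 +0.11519 +0.89272]
t = (-0.00987, -0.14723, +0.66337) m
tr R = 2.780799; θ = arccos((tr R − 1)/2) = 0.472574 rad = 27.077°
axis k = ((R−Rᵀ)₃₂, (R−Rᵀ)₁₃, (R−Rᵀ)₂₁) / (2 sinθ) = (+0.286222, +0.947061, -0.145437)
rvec = θ·k = (+0.135261, +0.447557, -0.068730)

rvec=(0.1353, 0.4476, -0.0687) tvec=(-0.0099, -0.1472, 0.6634)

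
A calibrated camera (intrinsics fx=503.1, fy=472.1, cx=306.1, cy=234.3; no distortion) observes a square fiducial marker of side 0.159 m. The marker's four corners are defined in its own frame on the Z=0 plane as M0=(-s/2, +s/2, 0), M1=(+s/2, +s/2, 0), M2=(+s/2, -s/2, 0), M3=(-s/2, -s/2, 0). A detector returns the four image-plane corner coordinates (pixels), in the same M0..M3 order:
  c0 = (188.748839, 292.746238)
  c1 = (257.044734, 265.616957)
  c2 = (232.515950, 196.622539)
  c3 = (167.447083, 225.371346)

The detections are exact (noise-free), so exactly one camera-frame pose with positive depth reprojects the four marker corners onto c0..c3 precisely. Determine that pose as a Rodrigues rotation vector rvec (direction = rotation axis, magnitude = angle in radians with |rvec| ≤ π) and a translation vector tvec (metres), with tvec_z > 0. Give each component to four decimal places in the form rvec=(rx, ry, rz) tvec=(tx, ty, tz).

Intrinsics K: fx=503.1, fy=472.1, cx=306.1, cy=234.3
Marker side s = 0.159 m; corners in marker frame (Z=0):
  M0 = (-0.0795, +0.0795, 0)
  M1 = (+0.0795, +0.0795, 0)
  M2 = (+0.0795, -0.0795, 0)
  M3 = (-0.0795, -0.0795, 0)
Detected image corners:
  c0 = (188.748839, 292.746238) px
  c1 = (257.044734, 265.616957) px
  c2 = (232.515950, 196.622539) px
  c3 = (167.447083, 225.371346) px
Planar DLT: solve 8×8 A·h = b for H (H[2,2]=1):
  H  [+368.40529 +97.03066 +210.60026]
  H  [-234.69388 +374.37681 +244.75496]
  H  [-0.24027 -0.22180 +1.00000]
B = K⁻¹H; ‖b₁‖=0.986007, ‖b₂‖=0.986007; λ = 2/(‖b₁‖+‖b₂‖) = 1.014192, sign → tz>0 ⇒ λ=+1.014192
r₁ = λ·B[:,0] = (+0.89092,-0.38325,-0.24368); r₂ = λ·B[:,1] = (+0.33247,+0.91590,-0.22495)
r₃ = r₁×r₂ = (+0.30939,+0.11939,+0.94341); SVD([r₁ r₂ r₃]) → R = UVᵀ:
  R  [+0.89092 +0.33247 +0.30939]
  R  [-0.38325 +0.91590 +0.11939]
  R  [-0.24368 -0.22495 +0.94341]
t = (-0.19252, +0.02246, +1.01419) m
tr R = 2.750228; θ = arccos((tr R − 1)/2) = 0.505125 rad = 28.942°
axis k = ((R−Rᵀ)₃₂, (R−Rᵀ)₁₃, (R−Rᵀ)₂₁) / (2 sinθ) = (-0.355785, +0.571451, -0.739501)
rvec = θ·k = (-0.179716, +0.288654, -0.373540)

rvec=(-0.1797, 0.2887, -0.3735) tvec=(-0.1925, 0.0225, 1.0142)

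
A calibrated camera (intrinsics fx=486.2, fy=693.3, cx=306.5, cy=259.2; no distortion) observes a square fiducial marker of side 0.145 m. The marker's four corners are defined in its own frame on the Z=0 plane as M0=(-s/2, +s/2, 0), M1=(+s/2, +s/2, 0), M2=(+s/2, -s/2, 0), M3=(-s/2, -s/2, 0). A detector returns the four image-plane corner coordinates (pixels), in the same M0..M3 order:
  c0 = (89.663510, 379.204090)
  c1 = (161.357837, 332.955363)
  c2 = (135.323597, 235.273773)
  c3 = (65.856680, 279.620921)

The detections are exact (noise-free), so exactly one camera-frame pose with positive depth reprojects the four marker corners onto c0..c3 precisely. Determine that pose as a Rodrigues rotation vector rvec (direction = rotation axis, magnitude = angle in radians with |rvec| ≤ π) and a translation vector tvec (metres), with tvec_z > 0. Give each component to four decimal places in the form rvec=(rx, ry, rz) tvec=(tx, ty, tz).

Intrinsics K: fx=486.2, fy=693.3, cx=306.5, cy=259.2
Marker side s = 0.145 m; corners in marker frame (Z=0):
  M0 = (-0.0725, +0.0725, 0)
  M1 = (+0.0725, +0.0725, 0)
  M2 = (+0.0725, -0.0725, 0)
  M3 = (-0.0725, -0.0725, 0)
Detected image corners:
  c0 = (89.663510, 379.204090) px
  c1 = (161.357837, 332.955363) px
  c2 = (135.323597, 235.273773) px
  c3 = (65.856680, 279.620921) px
Planar DLT: solve 8×8 A·h = b for H (H[2,2]=1):
  H  [+489.84689 +146.14318 +112.91740]
  H  [-303.57890 +610.36839 +305.90288]
  H  [+0.02840 -0.22767 +1.00000]
B = K⁻¹H; ‖b₁‖=1.086855, ‖b₂‖=1.086855; λ = 2/(‖b₁‖+‖b₂‖) = 0.920086, sign → tz>0 ⇒ λ=+0.920086
r₁ = λ·B[:,0] = (+0.91051,-0.41265,+0.02613); r₂ = λ·B[:,1] = (+0.40862,+0.88834,-0.20948)
r₃ = r₁×r₂ = (+0.06323,+0.20141,+0.97746); SVD([r₁ r₂ r₃]) → R = UVᵀ:
  R  [+0.91051 +0.40862 +0.06323]
  R  [-0.41265 +0.88834 +0.20141]
  R  [+0.02613 -0.20948 +0.97746]
t = (-0.36634, +0.06198, +0.92009) m
tr R = 2.776320; θ = arccos((tr R − 1)/2) = 0.477471 rad = 27.357°
axis k = ((R−Rᵀ)₃₂, (R−Rᵀ)₁₃, (R−Rᵀ)₂₁) / (2 sinθ) = (-0.447070, +0.040363, -0.893588)
rvec = θ·k = (-0.213463, +0.019272, -0.426662)

rvec=(-0.2135, 0.0193, -0.4267) tvec=(-0.3663, 0.0620, 0.9201)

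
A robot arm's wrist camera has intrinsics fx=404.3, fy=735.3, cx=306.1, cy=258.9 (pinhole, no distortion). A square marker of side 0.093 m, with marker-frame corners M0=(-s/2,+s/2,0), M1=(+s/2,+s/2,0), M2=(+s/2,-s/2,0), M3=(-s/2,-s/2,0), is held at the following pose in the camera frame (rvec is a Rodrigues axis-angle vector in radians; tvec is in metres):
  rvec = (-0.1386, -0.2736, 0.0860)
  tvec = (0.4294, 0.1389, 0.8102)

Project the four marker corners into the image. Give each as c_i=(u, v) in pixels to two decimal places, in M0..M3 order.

Intrinsics K: fx=404.3, fy=735.3, cx=306.1, cy=258.9
Marker side s = 0.093 m; corners in marker frame (Z=0):
  M0 = (-0.0465, +0.0465, 0)
  M1 = (+0.0465, +0.0465, 0)
  M2 = (+0.0465, -0.0465, 0)
  M3 = (-0.0465, -0.0465, 0)
rvec = (-0.1386, -0.2736, 0.0860), |rvec| = θ = 0.31853 rad = 18.251°
Rodrigues: sinθ=0.31317, 1−cosθ=0.05030; R = I + sinθ·[k]× + (1−cosθ)·[k]×²:
    [+0.95922 -0.06575 -0.27491]
    [+0.10335 +0.98681 +0.12460]
    [+0.26309 -0.14793 +0.95336]
t = (0.4294, 0.1389, 0.8102) m
M0: Pc = R·M0+t = (+0.38174, +0.17998, +0.79109); u = 404.3·(+0.38174)/0.79109 + 306.1 = 501.1947, v = 735.3·(+0.17998)/0.79109 + 258.9 = 426.1884
M1: Pc = R·M1+t = (+0.47095, +0.18959, +0.81555); u = 404.3·(+0.47095)/0.81555 + 306.1 = 539.5651, v = 735.3·(+0.18959)/0.81555 + 258.9 = 429.8357
M2: Pc = R·M2+t = (+0.47706, +0.09782, +0.82931); u = 404.3·(+0.47706)/0.82931 + 306.1 = 538.6732, v = 735.3·(+0.09782)/0.82931 + 258.9 = 345.6303
M3: Pc = R·M3+t = (+0.38785, +0.08821, +0.80485); u = 404.3·(+0.38785)/0.80485 + 306.1 = 500.9316, v = 735.3·(+0.08821)/0.80485 + 258.9 = 339.4856

c0=(501.19, 426.19) c1=(539.57, 429.84) c2=(538.67, 345.63) c3=(500.93, 339.49)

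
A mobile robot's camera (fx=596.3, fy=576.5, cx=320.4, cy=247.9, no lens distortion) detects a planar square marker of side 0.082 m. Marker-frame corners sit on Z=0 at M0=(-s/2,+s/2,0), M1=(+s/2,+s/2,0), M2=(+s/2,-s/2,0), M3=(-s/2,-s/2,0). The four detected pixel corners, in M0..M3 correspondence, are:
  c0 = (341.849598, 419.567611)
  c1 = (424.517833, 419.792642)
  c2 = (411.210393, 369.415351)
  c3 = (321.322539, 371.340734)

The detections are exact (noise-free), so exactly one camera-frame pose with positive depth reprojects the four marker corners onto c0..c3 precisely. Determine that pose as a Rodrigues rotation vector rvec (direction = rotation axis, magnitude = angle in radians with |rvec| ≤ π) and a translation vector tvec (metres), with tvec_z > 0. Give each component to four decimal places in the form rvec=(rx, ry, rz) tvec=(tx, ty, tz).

rvec=(0.7164, 0.2470, -0.1845) tvec=(0.0503, 0.1432, 0.5570)

Intrinsics K: fx=596.3, fy=576.5, cx=320.4, cy=247.9
Marker side s = 0.082 m; corners in marker frame (Z=0):
  M0 = (-0.0410, +0.0410, 0)
  M1 = (+0.0410, +0.0410, 0)
  M2 = (+0.0410, -0.0410, 0)
  M3 = (-0.0410, -0.0410, 0)
Detected image corners:
  c0 = (341.849598, 419.567611) px
  c1 = (424.517833, 419.792642) px
  c2 = (411.210393, 369.415351) px
  c3 = (321.322539, 371.340734) px
Planar DLT: solve 8×8 A·h = b for H (H[2,2]=1):
  H  [+858.06937 +627.29116 +374.20724]
  H  [-212.25154 +1043.78773 +396.17098]
  H  [-0.51259 +1.12098 +1.00000]
B = K⁻¹H; ‖b₁‖=1.795487, ‖b₂‖=1.795487; λ = 2/(‖b₁‖+‖b₂‖) = 0.556952, sign → tz>0 ⇒ λ=+0.556952
r₁ = λ·B[:,0] = (+0.95484,-0.08229,-0.28549); r₂ = λ·B[:,1] = (+0.25044,+0.73993,+0.62433)
r₃ = r₁×r₂ = (+0.15986,-0.66763,+0.72712); SVD([r₁ r₂ r₃]) → R = UVᵀ:
  R  [+0.95484 +0.25044 +0.15986]
  R  [-0.08229 +0.73993 -0.66763]
  R  [-0.28549 +0.62433 +0.72712]
t = (+0.05026, +0.14324, +0.55695) m
tr R = 2.421895; θ = arccos((tr R − 1)/2) = 0.779952 rad = 44.688°
axis k = ((R−Rᵀ)₃₂, (R−Rᵀ)₁₃, (R−Rᵀ)₂₁) / (2 sinθ) = (+0.918573, +0.316636, -0.236568)
rvec = θ·k = (+0.716443, +0.246961, -0.184512)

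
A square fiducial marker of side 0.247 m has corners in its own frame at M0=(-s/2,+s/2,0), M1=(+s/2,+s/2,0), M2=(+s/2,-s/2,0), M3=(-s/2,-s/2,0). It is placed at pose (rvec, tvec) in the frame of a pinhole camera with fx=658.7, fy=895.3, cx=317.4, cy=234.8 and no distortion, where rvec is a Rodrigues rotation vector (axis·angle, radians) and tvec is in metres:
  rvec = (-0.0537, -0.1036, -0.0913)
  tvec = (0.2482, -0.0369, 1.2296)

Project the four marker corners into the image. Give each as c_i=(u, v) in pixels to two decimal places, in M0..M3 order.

Intrinsics K: fx=658.7, fy=895.3, cx=317.4, cy=234.8
Marker side s = 0.247 m; corners in marker frame (Z=0):
  M0 = (-0.1235, +0.1235, 0)
  M1 = (+0.1235, +0.1235, 0)
  M2 = (+0.1235, -0.1235, 0)
  M3 = (-0.1235, -0.1235, 0)
rvec = (-0.0537, -0.1036, -0.0913), |rvec| = θ = 0.14816 rad = 8.489°
Rodrigues: sinθ=0.14762, 1−cosθ=0.01096; R = I + sinθ·[k]× + (1−cosθ)·[k]×²:
    [+0.99048 +0.09374 -0.10077]
    [-0.08819 +0.99440 +0.05822]
    [+0.10567 -0.04878 +0.99320]
t = (0.2482, -0.0369, 1.2296) m
M0: Pc = R·M0+t = (+0.13745, +0.09680, +1.21053); u = 658.7·(+0.13745)/1.21053 + 317.4 = 392.1940, v = 895.3·(+0.09680)/1.21053 + 234.8 = 306.3929
M1: Pc = R·M1+t = (+0.38210, +0.07502, +1.23663); u = 658.7·(+0.38210)/1.23663 + 317.4 = 520.9301, v = 895.3·(+0.07502)/1.23663 + 234.8 = 289.1113
M2: Pc = R·M2+t = (+0.35895, -0.17060, +1.24867); u = 658.7·(+0.35895)/1.24867 + 317.4 = 506.7517, v = 895.3·(-0.17060)/1.24867 + 234.8 = 112.4798
M3: Pc = R·M3+t = (+0.11430, -0.14882, +1.22257); u = 658.7·(+0.11430)/1.22257 + 317.4 = 378.9816, v = 895.3·(-0.14882)/1.22257 + 234.8 = 125.8202

c0=(392.19, 306.39) c1=(520.93, 289.11) c2=(506.75, 112.48) c3=(378.98, 125.82)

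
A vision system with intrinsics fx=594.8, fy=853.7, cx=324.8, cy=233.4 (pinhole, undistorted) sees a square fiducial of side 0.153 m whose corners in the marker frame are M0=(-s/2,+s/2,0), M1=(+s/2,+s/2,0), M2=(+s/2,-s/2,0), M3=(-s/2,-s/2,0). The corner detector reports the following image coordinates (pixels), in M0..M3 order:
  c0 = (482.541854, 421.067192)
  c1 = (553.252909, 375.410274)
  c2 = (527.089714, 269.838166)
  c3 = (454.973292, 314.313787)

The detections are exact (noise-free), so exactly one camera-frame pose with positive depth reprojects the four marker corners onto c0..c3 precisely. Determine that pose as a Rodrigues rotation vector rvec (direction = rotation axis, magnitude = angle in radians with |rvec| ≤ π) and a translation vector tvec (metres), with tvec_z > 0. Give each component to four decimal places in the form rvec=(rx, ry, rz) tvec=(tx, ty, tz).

rvec=(0.0740, -0.1412, -0.3773) tvec=(0.3405, 0.1475, 1.1249)

Intrinsics K: fx=594.8, fy=853.7, cx=324.8, cy=233.4
Marker side s = 0.153 m; corners in marker frame (Z=0):
  M0 = (-0.0765, +0.0765, 0)
  M1 = (+0.0765, +0.0765, 0)
  M2 = (+0.0765, -0.0765, 0)
  M3 = (-0.0765, -0.0765, 0)
Detected image corners:
  c0 = (482.541854, 421.067192) px
  c1 = (553.252909, 375.410274) px
  c2 = (527.089714, 269.838166) px
  c3 = (454.973292, 314.313787) px
Planar DLT: solve 8×8 A·h = b for H (H[2,2]=1):
  H  [+522.11275 +219.60422 +504.85408]
  H  [-256.68050 +723.98025 +345.32267]
  H  [+0.10979 +0.08732 +1.00000]
B = K⁻¹H; ‖b₁‖=0.888972, ‖b₂‖=0.888972; λ = 2/(‖b₁‖+‖b₂‖) = 1.124895, sign → tz>0 ⇒ λ=+1.124895
r₁ = λ·B[:,0] = (+0.91998,-0.37199,+0.12351); r₂ = λ·B[:,1] = (+0.36168,+0.92711,+0.09822)
r₃ = r₁×r₂ = (-0.15104,-0.04569,+0.98747); SVD([r₁ r₂ r₃]) → R = UVᵀ:
  R  [+0.91998 +0.36168 -0.15104]
  R  [-0.37199 +0.92711 -0.04569]
  R  [+0.12351 +0.09822 +0.98747]
t = (+0.34052, +0.14748, +1.12489) m
tr R = 2.834568; θ = arccos((tr R − 1)/2) = 0.409590 rad = 23.468°
axis k = ((R−Rᵀ)₃₂, (R−Rᵀ)₁₃, (R−Rᵀ)₂₁) / (2 sinθ) = (+0.180695, -0.344708, -0.921155)
rvec = θ·k = (+0.074011, -0.141189, -0.377296)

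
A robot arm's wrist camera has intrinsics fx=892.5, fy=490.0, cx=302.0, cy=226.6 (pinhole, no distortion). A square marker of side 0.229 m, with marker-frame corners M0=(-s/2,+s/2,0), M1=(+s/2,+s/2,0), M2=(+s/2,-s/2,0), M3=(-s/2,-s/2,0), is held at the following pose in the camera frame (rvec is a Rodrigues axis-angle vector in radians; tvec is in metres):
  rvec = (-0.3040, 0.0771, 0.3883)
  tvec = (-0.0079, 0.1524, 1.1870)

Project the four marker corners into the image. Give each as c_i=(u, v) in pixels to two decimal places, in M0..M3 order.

c0=(181.85, 315.33) c1=(344.16, 353.20) c2=(407.12, 264.40) c3=(251.61, 230.66)

Intrinsics K: fx=892.5, fy=490.0, cx=302.0, cy=226.6
Marker side s = 0.229 m; corners in marker frame (Z=0):
  M0 = (-0.1145, +0.1145, 0)
  M1 = (+0.1145, +0.1145, 0)
  M2 = (+0.1145, -0.1145, 0)
  M3 = (-0.1145, -0.1145, 0)
rvec = (-0.3040, 0.0771, 0.3883), |rvec| = θ = 0.49914 rad = 28.598°
Rodrigues: sinθ=0.47867, 1−cosθ=0.12200; R = I + sinθ·[k]× + (1−cosθ)·[k]×²:
    [+0.92325 -0.38385 +0.01613]
    [+0.36090 +0.88091 +0.30619]
    [-0.13174 -0.27687 +0.95183]
t = (-0.0079, 0.1524, 1.1870) m
M0: Pc = R·M0+t = (-0.15756, +0.21194, +1.17038); u = 892.5·(-0.15756)/1.17038 + 302.0 = 181.8465, v = 490.0·(+0.21194)/1.17038 + 226.6 = 315.3326
M1: Pc = R·M1+t = (+0.05386, +0.29459, +1.14021); u = 892.5·(+0.05386)/1.14021 + 302.0 = 344.1597, v = 490.0·(+0.29459)/1.14021 + 226.6 = 353.1969
M2: Pc = R·M2+t = (+0.14176, +0.09286, +1.20362); u = 892.5·(+0.14176)/1.20362 + 302.0 = 407.1199, v = 490.0·(+0.09286)/1.20362 + 226.6 = 264.4035
M3: Pc = R·M3+t = (-0.06966, +0.01021, +1.23379); u = 892.5·(-0.06966)/1.23379 + 302.0 = 251.6083, v = 490.0·(+0.01021)/1.23379 + 226.6 = 230.6562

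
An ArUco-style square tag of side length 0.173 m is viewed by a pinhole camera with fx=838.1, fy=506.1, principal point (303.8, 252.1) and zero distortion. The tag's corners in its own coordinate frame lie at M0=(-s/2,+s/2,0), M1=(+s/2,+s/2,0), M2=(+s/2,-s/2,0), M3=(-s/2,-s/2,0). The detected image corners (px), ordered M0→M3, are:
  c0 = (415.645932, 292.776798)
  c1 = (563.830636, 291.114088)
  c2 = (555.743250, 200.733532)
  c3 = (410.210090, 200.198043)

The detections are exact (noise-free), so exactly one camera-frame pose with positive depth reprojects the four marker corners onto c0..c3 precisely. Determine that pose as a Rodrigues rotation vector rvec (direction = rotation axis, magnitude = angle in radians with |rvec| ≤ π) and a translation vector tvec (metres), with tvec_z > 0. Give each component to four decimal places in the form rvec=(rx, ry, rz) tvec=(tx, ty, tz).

Intrinsics K: fx=838.1, fy=506.1, cx=303.8, cy=252.1
Marker side s = 0.173 m; corners in marker frame (Z=0):
  M0 = (-0.0865, +0.0865, 0)
  M1 = (+0.0865, +0.0865, 0)
  M2 = (+0.0865, -0.0865, 0)
  M3 = (-0.0865, -0.0865, 0)
Detected image corners:
  c0 = (415.645932, 292.776798) px
  c1 = (563.830636, 291.114088) px
  c2 = (555.743250, 200.733532) px
  c3 = (410.210090, 200.198043) px
Planar DLT: solve 8×8 A·h = b for H (H[2,2]=1):
  H  [+916.04451 -14.67733 +487.20299]
  H  [+30.83252 +501.44631 +245.76415]
  H  [+0.13822 -0.11073 +1.00000]
B = K⁻¹H; ‖b₁‖=1.052049, ‖b₂‖=1.052049; λ = 2/(‖b₁‖+‖b₂‖) = 0.950526, sign → tz>0 ⇒ λ=+0.950526
r₁ = λ·B[:,0] = (+0.99130,-0.00753,+0.13138); r₂ = λ·B[:,1] = (+0.02151,+0.99421,-0.10525)
r₃ = r₁×r₂ = (-0.12982,+0.10716,+0.98573); SVD([r₁ r₂ r₃]) → R = UVᵀ:
  R  [+0.99130 +0.02151 -0.12982]
  R  [-0.00753 +0.99421 +0.10716]
  R  [+0.13138 -0.10525 +0.98573]
t = (+0.20801, -0.01190, +0.95053) m
tr R = 2.971246; θ = arccos((tr R − 1)/2) = 0.169773 rad = 9.727°
axis k = ((R−Rᵀ)₃₂, (R−Rᵀ)₁₃, (R−Rᵀ)₂₁) / (2 sinθ) = (-0.628586, -0.772978, -0.085938)
rvec = θ·k = (-0.106717, -0.131231, -0.014590)

rvec=(-0.1067, -0.1312, -0.0146) tvec=(0.2080, -0.0119, 0.9505)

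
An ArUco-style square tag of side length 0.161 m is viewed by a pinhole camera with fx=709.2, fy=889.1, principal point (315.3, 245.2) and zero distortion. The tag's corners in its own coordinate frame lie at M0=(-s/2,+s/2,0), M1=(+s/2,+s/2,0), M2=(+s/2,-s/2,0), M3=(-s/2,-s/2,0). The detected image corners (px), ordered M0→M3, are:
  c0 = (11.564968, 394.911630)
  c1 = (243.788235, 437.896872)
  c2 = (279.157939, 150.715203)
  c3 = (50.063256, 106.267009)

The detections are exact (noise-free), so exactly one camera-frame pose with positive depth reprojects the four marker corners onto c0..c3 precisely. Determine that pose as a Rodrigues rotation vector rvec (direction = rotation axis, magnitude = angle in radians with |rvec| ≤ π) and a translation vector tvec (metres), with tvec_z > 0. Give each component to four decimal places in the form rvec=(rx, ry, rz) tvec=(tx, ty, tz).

Intrinsics K: fx=709.2, fy=889.1, cx=315.3, cy=245.2
Marker side s = 0.161 m; corners in marker frame (Z=0):
  M0 = (-0.0805, +0.0805, 0)
  M1 = (+0.0805, +0.0805, 0)
  M2 = (+0.0805, -0.0805, 0)
  M3 = (-0.0805, -0.0805, 0)
Detected image corners:
  c0 = (11.564968, 394.911630) px
  c1 = (243.788235, 437.896872) px
  c2 = (279.157939, 150.715203) px
  c3 = (50.063256, 106.267009) px
Planar DLT: solve 8×8 A·h = b for H (H[2,2]=1):
  H  [+1438.93194 -240.66866 +146.66053]
  H  [+283.35757 +1767.20078 +271.62792]
  H  [+0.04330 -0.07731 +1.00000]
B = K⁻¹H; ‖b₁‖=2.033439, ‖b₂‖=2.033439; λ = 2/(‖b₁‖+‖b₂‖) = 0.491778, sign → tz>0 ⇒ λ=+0.491778
r₁ = λ·B[:,0] = (+0.98833,+0.15086,+0.02129); r₂ = λ·B[:,1] = (-0.14998,+0.98796,-0.03802)
r₃ = r₁×r₂ = (-0.02677,+0.03438,+0.99905); SVD([r₁ r₂ r₃]) → R = UVᵀ:
  R  [+0.98833 -0.14998 -0.02677]
  R  [+0.15086 +0.98796 +0.03438]
  R  [+0.02129 -0.03802 +0.99905]
t = (-0.11694, +0.01462, +0.49178) m
tr R = 2.975333; θ = arccos((tr R − 1)/2) = 0.157218 rad = 9.008°
axis k = ((R−Rᵀ)₃₂, (R−Rᵀ)₁₃, (R−Rᵀ)₂₁) / (2 sinθ) = (-0.231219, -0.153499, +0.960716)
rvec = θ·k = (-0.036352, -0.024133, +0.151042)

rvec=(-0.0364, -0.0241, 0.1510) tvec=(-0.1169, 0.0146, 0.4918)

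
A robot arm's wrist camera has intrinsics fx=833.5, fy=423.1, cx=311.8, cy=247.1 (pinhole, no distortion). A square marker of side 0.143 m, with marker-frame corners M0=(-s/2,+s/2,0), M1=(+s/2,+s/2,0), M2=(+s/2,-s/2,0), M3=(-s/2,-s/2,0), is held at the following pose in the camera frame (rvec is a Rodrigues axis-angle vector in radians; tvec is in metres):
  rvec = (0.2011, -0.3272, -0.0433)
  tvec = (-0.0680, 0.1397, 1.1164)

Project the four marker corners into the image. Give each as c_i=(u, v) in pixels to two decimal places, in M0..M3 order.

c0=(210.32, 329.19) c1=(312.05, 322.06) c2=(311.03, 271.32) c3=(206.51, 276.51)

Intrinsics K: fx=833.5, fy=423.1, cx=311.8, cy=247.1
Marker side s = 0.143 m; corners in marker frame (Z=0):
  M0 = (-0.0715, +0.0715, 0)
  M1 = (+0.0715, +0.0715, 0)
  M2 = (+0.0715, -0.0715, 0)
  M3 = (-0.0715, -0.0715, 0)
rvec = (0.2011, -0.3272, -0.0433), |rvec| = θ = 0.38649 rad = 22.144°
Rodrigues: sinθ=0.37694, 1−cosθ=0.07376; R = I + sinθ·[k]× + (1−cosθ)·[k]×²:
    [+0.94621 +0.00974 -0.32341]
    [-0.07472 +0.97910 -0.18913]
    [+0.31481 +0.20313 +0.92716]
t = (-0.0680, 0.1397, 1.1164) m
M0: Pc = R·M0+t = (-0.13496, +0.21505, +1.10841); u = 833.5·(-0.13496)/1.10841 + 311.8 = 210.3153, v = 423.1·(+0.21505)/1.10841 + 247.1 = 329.1876
M1: Pc = R·M1+t = (+0.00035, +0.20436, +1.15343); u = 833.5·(+0.00035)/1.15343 + 311.8 = 312.0530, v = 423.1·(+0.20436)/1.15343 + 247.1 = 322.0641
M2: Pc = R·M2+t = (-0.00104, +0.06435, +1.12439); u = 833.5·(-0.00104)/1.12439 + 311.8 = 311.0273, v = 423.1·(+0.06435)/1.12439 + 247.1 = 271.3151
M3: Pc = R·M3+t = (-0.13635, +0.07504, +1.07937); u = 833.5·(-0.13635)/1.07937 + 311.8 = 206.5089, v = 423.1·(+0.07504)/1.07937 + 247.1 = 276.5136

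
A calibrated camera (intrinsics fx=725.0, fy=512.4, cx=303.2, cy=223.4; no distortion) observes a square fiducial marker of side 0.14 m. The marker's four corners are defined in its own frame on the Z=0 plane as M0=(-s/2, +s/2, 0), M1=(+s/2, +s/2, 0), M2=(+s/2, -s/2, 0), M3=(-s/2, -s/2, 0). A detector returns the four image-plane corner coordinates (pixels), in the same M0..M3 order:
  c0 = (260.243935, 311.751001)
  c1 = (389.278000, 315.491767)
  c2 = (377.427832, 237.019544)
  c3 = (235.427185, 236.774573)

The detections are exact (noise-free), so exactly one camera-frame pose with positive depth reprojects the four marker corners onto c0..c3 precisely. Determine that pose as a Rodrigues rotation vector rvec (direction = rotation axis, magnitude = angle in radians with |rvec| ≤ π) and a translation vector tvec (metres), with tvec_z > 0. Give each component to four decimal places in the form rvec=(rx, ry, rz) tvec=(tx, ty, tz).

rvec=(0.5804, 0.2456, -0.0783) tvec=(0.0113, 0.0766, 0.7299)

Intrinsics K: fx=725.0, fy=512.4, cx=303.2, cy=223.4
Marker side s = 0.14 m; corners in marker frame (Z=0):
  M0 = (-0.0700, +0.0700, 0)
  M1 = (+0.0700, +0.0700, 0)
  M2 = (+0.0700, -0.0700, 0)
  M3 = (-0.0700, -0.0700, 0)
Detected image corners:
  c0 = (260.243935, 311.751001) px
  c1 = (389.278000, 315.491767) px
  c2 = (377.427832, 237.019544) px
  c3 = (235.427185, 236.774573) px
Planar DLT: solve 8×8 A·h = b for H (H[2,2]=1):
  H  [+856.91993 +362.46529 +314.42910]
  H  [-79.92998 +748.67938 +277.19560]
  H  [-0.34441 +0.73004 +1.00000]
B = K⁻¹H; ‖b₁‖=1.370005, ‖b₂‖=1.370005; λ = 2/(‖b₁‖+‖b₂‖) = 0.729924, sign → tz>0 ⇒ λ=+0.729924
r₁ = λ·B[:,0] = (+0.96788,-0.00426,-0.25140); r₂ = λ·B[:,1] = (+0.14208,+0.83418,+0.53287)
r₃ = r₁×r₂ = (+0.20744,-0.55147,+0.80799); SVD([r₁ r₂ r₃]) → R = UVᵀ:
  R  [+0.96788 +0.14208 +0.20744]
  R  [-0.00426 +0.83418 -0.55147]
  R  [-0.25140 +0.53287 +0.80799]
t = (+0.01131, +0.07663, +0.72992) m
tr R = 2.610049; θ = arccos((tr R − 1)/2) = 0.635080 rad = 36.387°
axis k = ((R−Rᵀ)₃₂, (R−Rᵀ)₁₃, (R−Rᵀ)₂₁) / (2 sinθ) = (+0.913913, +0.386720, -0.123334)
rvec = θ·k = (+0.580408, +0.245598, -0.078327)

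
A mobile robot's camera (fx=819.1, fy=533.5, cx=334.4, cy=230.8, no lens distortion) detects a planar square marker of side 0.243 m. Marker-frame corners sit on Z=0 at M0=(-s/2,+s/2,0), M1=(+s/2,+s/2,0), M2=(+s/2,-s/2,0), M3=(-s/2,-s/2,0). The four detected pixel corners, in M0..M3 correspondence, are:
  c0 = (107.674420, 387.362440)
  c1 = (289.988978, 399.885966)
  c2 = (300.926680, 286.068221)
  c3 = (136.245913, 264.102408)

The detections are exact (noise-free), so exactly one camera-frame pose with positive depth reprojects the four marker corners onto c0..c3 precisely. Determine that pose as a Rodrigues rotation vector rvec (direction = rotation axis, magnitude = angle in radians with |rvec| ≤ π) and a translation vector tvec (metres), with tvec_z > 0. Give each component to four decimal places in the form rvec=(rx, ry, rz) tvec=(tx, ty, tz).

rvec=(-0.4005, -0.4748, 0.1446) tvec=(-0.1607, 0.2062, 1.0863)

Intrinsics K: fx=819.1, fy=533.5, cx=334.4, cy=230.8
Marker side s = 0.243 m; corners in marker frame (Z=0):
  M0 = (-0.1215, +0.1215, 0)
  M1 = (+0.1215, +0.1215, 0)
  M2 = (+0.1215, -0.1215, 0)
  M3 = (-0.1215, -0.1215, 0)
Detected image corners:
  c0 = (107.674420, 387.362440) px
  c1 = (289.988978, 399.885966) px
  c2 = (300.926680, 286.068221) px
  c3 = (136.245913, 264.102408) px
Planar DLT: solve 8×8 A·h = b for H (H[2,2]=1):
  H  [+792.12280 -157.81848 +213.18830]
  H  [+199.67921 +361.61954 +332.05677]
  H  [+0.38232 -0.37473 +1.00000]
B = K⁻¹H; ‖b₁‖=0.920594, ‖b₂‖=0.920594; λ = 2/(‖b₁‖+‖b₂‖) = 1.086256, sign → tz>0 ⇒ λ=+1.086256
r₁ = λ·B[:,0] = (+0.88094,+0.22690,+0.41529); r₂ = λ·B[:,1] = (-0.04311,+0.91239,-0.40705)
r₃ = r₁×r₂ = (-0.47127,+0.34068,+0.81354); SVD([r₁ r₂ r₃]) → R = UVᵀ:
  R  [+0.88094 -0.04311 -0.47127]
  R  [+0.22690 +0.91239 +0.34068]
  R  [+0.41529 -0.40705 +0.81354]
t = (-0.16075, +0.20617, +1.08626) m
tr R = 2.606859; θ = arccos((tr R − 1)/2) = 0.637763 rad = 36.541°
axis k = ((R−Rᵀ)₃₂, (R−Rᵀ)₁₃, (R−Rᵀ)₂₁) / (2 sinθ) = (-0.627925, -0.744509, +0.226752)
rvec = θ·k = (-0.400467, -0.474820, +0.144614)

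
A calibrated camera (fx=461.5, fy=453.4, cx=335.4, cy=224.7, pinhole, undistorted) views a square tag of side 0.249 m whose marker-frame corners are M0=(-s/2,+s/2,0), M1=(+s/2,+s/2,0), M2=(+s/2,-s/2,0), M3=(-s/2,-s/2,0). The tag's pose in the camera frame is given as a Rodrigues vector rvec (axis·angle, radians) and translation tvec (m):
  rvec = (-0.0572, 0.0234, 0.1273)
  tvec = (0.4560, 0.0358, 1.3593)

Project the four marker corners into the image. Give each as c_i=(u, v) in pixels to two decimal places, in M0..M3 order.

c0=(443.19, 272.65) c1=(528.20, 283.45) c2=(537.00, 200.82) c3=(452.81, 190.53)

Intrinsics K: fx=461.5, fy=453.4, cx=335.4, cy=224.7
Marker side s = 0.249 m; corners in marker frame (Z=0):
  M0 = (-0.1245, +0.1245, 0)
  M1 = (+0.1245, +0.1245, 0)
  M2 = (+0.1245, -0.1245, 0)
  M3 = (-0.1245, -0.1245, 0)
rvec = (-0.0572, 0.0234, 0.1273), |rvec| = θ = 0.14151 rad = 8.108°
Rodrigues: sinθ=0.14104, 1−cosθ=0.01000; R = I + sinθ·[k]× + (1−cosθ)·[k]×²:
    [+0.99164 -0.12754 +0.01969]
    [+0.12621 +0.99028 +0.05850]
    [-0.02696 -0.05552 +0.99809]
t = (0.4560, 0.0358, 1.3593) m
M0: Pc = R·M0+t = (+0.31666, +0.14338, +1.35574); u = 461.5·(+0.31666)/1.35574 + 335.4 = 443.1929, v = 453.4·(+0.14338)/1.35574 + 224.7 = 272.6493
M1: Pc = R·M1+t = (+0.56358, +0.17480, +1.34903); u = 461.5·(+0.56358)/1.34903 + 335.4 = 528.1991, v = 453.4·(+0.17480)/1.34903 + 224.7 = 283.4499
M2: Pc = R·M2+t = (+0.59534, -0.07178, +1.36286); u = 461.5·(+0.59534)/1.36286 + 335.4 = 536.9975, v = 453.4·(-0.07178)/1.36286 + 224.7 = 200.8211
M3: Pc = R·M3+t = (+0.34842, -0.10320, +1.36957); u = 461.5·(+0.34842)/1.36957 + 335.4 = 452.8063, v = 453.4·(-0.10320)/1.36957 + 224.7 = 190.5345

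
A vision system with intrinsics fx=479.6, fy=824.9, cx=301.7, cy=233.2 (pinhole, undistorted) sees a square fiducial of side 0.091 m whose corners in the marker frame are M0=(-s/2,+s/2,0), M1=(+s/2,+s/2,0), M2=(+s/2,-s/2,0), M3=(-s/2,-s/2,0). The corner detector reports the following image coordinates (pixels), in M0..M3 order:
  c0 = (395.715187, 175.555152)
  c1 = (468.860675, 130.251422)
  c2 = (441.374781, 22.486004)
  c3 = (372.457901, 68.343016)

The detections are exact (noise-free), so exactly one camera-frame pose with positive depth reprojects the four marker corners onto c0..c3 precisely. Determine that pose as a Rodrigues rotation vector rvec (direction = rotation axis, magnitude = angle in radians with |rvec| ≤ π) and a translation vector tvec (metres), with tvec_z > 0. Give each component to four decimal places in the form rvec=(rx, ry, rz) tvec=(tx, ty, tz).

rvec=(-0.3054, 0.2287, -0.3121) tvec=(0.1455, -0.0976, 0.5959)

Intrinsics K: fx=479.6, fy=824.9, cx=301.7, cy=233.2
Marker side s = 0.091 m; corners in marker frame (Z=0):
  M0 = (-0.0455, +0.0455, 0)
  M1 = (+0.0455, +0.0455, 0)
  M2 = (+0.0455, -0.0455, 0)
  M3 = (-0.0455, -0.0455, 0)
Detected image corners:
  c0 = (395.715187, 175.555152) px
  c1 = (468.860675, 130.251422) px
  c2 = (441.374781, 22.486004) px
  c3 = (372.457901, 68.343016) px
Planar DLT: solve 8×8 A·h = b for H (H[2,2]=1):
  H  [+658.27791 +47.47144 +418.81563]
  H  [-529.71966 +1126.55889 +98.11325]
  H  [-0.29004 -0.55059 +1.00000]
B = K⁻¹H; ‖b₁‖=1.678086, ‖b₂‖=1.678086; λ = 2/(‖b₁‖+‖b₂‖) = 0.595917, sign → tz>0 ⇒ λ=+0.595917
r₁ = λ·B[:,0] = (+0.92666,-0.33381,-0.17284); r₂ = λ·B[:,1] = (+0.26539,+0.90660,-0.32811)
r₃ = r₁×r₂ = (+0.26622,+0.25817,+0.92869); SVD([r₁ r₂ r₃]) → R = UVᵀ:
  R  [+0.92666 +0.26539 +0.26622]
  R  [-0.33381 +0.90660 +0.25817]
  R  [-0.17284 -0.32811 +0.92869]
t = (+0.14552, -0.09759, +0.59592) m
tr R = 2.761946; θ = arccos((tr R − 1)/2) = 0.492882 rad = 28.240°
axis k = ((R−Rᵀ)₃₂, (R−Rᵀ)₁₃, (R−Rᵀ)₂₁) / (2 sinθ) = (-0.619532, +0.463965, -0.633180)
rvec = θ·k = (-0.305356, +0.228680, -0.312083)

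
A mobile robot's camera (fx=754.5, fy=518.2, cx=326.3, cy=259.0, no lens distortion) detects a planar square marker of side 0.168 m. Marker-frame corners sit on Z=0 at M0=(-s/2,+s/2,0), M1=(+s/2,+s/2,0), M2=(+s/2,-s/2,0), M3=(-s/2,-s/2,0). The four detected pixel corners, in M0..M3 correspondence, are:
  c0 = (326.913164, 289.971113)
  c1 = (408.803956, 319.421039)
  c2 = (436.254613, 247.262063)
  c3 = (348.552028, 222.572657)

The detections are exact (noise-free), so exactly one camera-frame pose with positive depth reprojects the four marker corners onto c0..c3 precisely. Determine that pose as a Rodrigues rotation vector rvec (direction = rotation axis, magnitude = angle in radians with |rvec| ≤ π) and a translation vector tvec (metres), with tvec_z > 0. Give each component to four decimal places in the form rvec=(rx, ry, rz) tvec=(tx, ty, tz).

Intrinsics K: fx=754.5, fy=518.2, cx=326.3, cy=259.0
Marker side s = 0.168 m; corners in marker frame (Z=0):
  M0 = (-0.0840, +0.0840, 0)
  M1 = (+0.0840, +0.0840, 0)
  M2 = (+0.0840, -0.0840, 0)
  M3 = (-0.0840, -0.0840, 0)
Detected image corners:
  c0 = (326.913164, 289.971113) px
  c1 = (408.803956, 319.421039) px
  c2 = (436.254613, 247.262063) px
  c3 = (348.552028, 222.572657) px
Planar DLT: solve 8×8 A·h = b for H (H[2,2]=1):
  H  [+311.49191 -46.11009 +378.05476]
  H  [+24.54512 +485.19239 +269.99507]
  H  [-0.50738 +0.26110 +1.00000]
B = K⁻¹H; ‖b₁‖=0.864743, ‖b₂‖=0.864743; λ = 2/(‖b₁‖+‖b₂‖) = 1.156413, sign → tz>0 ⇒ λ=+1.156413
r₁ = λ·B[:,0] = (+0.73117,+0.34803,-0.58674); r₂ = λ·B[:,1] = (-0.20125,+0.93184,+0.30194)
r₃ = r₁×r₂ = (+0.65184,-0.10269,+0.75138); SVD([r₁ r₂ r₃]) → R = UVᵀ:
  R  [+0.73117 -0.20125 +0.65184]
  R  [+0.34803 +0.93184 -0.10269]
  R  [-0.58674 +0.30194 +0.75138]
t = (+0.07932, +0.02454, +1.15641) m
tr R = 2.414387; θ = arccos((tr R − 1)/2) = 0.785275 rad = 44.993°
axis k = ((R−Rᵀ)₃₂, (R−Rᵀ)₁₃, (R−Rᵀ)₂₁) / (2 sinθ) = (+0.286149, +0.875913, +0.388451)
rvec = θ·k = (+0.224706, +0.687833, +0.305041)

rvec=(0.2247, 0.6878, 0.3050) tvec=(0.0793, 0.0245, 1.1564)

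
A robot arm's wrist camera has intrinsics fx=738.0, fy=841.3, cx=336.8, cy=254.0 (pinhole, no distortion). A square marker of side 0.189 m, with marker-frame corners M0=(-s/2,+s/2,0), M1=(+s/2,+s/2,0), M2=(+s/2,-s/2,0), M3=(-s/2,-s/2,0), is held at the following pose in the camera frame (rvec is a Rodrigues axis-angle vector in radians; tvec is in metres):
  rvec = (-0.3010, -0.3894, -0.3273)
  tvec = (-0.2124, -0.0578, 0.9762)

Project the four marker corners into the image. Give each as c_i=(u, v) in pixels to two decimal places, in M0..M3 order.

Intrinsics K: fx=738.0, fy=841.3, cx=336.8, cy=254.0
Marker side s = 0.189 m; corners in marker frame (Z=0):
  M0 = (-0.0945, +0.0945, 0)
  M1 = (+0.0945, +0.0945, 0)
  M2 = (+0.0945, -0.0945, 0)
  M3 = (-0.0945, -0.0945, 0)
rvec = (-0.3010, -0.3894, -0.3273), |rvec| = θ = 0.59107 rad = 33.866°
Rodrigues: sinθ=0.55725, 1−cosθ=0.16965; R = I + sinθ·[k]× + (1−cosθ)·[k]×²:
    [+0.87434 +0.36549 -0.31928]
    [-0.25165 +0.90398 +0.34567]
    [+0.41496 -0.22189 +0.88237]
t = (-0.2124, -0.0578, 0.9762) m
M0: Pc = R·M0+t = (-0.26049, +0.05141, +0.91602); u = 738.0·(-0.26049)/0.91602 + 336.8 = 126.9361, v = 841.3·(+0.05141)/0.91602 + 254.0 = 301.2144
M1: Pc = R·M1+t = (-0.09524, +0.00384, +0.99445); u = 738.0·(-0.09524)/0.99445 + 336.8 = 266.1236, v = 841.3·(+0.00384)/0.99445 + 254.0 = 257.2528
M2: Pc = R·M2+t = (-0.16431, -0.16701, +1.03638); u = 738.0·(-0.16431)/1.03638 + 336.8 = 219.7937, v = 841.3·(-0.16701)/1.03638 + 254.0 = 118.4288
M3: Pc = R·M3+t = (-0.32956, -0.11944, +0.95795); u = 738.0·(-0.32956)/0.95795 + 336.8 = 82.9064, v = 841.3·(-0.11944)/0.95795 + 254.0 = 149.1004

c0=(126.94, 301.21) c1=(266.12, 257.25) c2=(219.79, 118.43) c3=(82.91, 149.10)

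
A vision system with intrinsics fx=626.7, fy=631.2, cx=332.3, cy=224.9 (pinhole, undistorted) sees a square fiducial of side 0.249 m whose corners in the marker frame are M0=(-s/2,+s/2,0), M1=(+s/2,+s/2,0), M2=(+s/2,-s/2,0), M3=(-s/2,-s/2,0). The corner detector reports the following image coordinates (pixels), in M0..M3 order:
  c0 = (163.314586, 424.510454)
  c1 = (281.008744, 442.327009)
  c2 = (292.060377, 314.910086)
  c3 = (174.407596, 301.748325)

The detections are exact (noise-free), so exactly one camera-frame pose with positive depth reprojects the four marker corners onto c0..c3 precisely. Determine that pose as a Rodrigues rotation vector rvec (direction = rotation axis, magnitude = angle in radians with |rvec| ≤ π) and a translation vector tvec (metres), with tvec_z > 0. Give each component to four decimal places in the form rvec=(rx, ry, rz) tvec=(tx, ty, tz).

Intrinsics K: fx=626.7, fy=631.2, cx=332.3, cy=224.9
Marker side s = 0.249 m; corners in marker frame (Z=0):
  M0 = (-0.1245, +0.1245, 0)
  M1 = (+0.1245, +0.1245, 0)
  M2 = (+0.1245, -0.1245, 0)
  M3 = (-0.1245, -0.1245, 0)
Detected image corners:
  c0 = (163.314586, 424.510454) px
  c1 = (281.008744, 442.327009) px
  c2 = (292.060377, 314.910086) px
  c3 = (174.407596, 301.748325) px
Planar DLT: solve 8×8 A·h = b for H (H[2,2]=1):
  H  [+438.98711 -47.95148 +226.62753]
  H  [+7.46498 +496.52309 +370.61260]
  H  [-0.14755 -0.01530 +1.00000]
B = K⁻¹H; ‖b₁‖=0.795179, ‖b₂‖=0.795179; λ = 2/(‖b₁‖+‖b₂‖) = 1.257579, sign → tz>0 ⇒ λ=+1.257579
r₁ = λ·B[:,0] = (+0.97929,+0.08099,-0.18556); r₂ = λ·B[:,1] = (-0.08602,+0.99611,-0.01924)
r₃ = r₁×r₂ = (+0.18328,+0.03480,+0.98245); SVD([r₁ r₂ r₃]) → R = UVᵀ:
  R  [+0.97929 -0.08602 +0.18328]
  R  [+0.08099 +0.99611 +0.03480]
  R  [-0.18556 -0.01924 +0.98245]
t = (-0.21205, +0.29031, +1.25758) m
tr R = 2.957843; θ = arccos((tr R − 1)/2) = 0.205684 rad = 11.785°
axis k = ((R−Rᵀ)₃₂, (R−Rᵀ)₁₃, (R−Rᵀ)₂₁) / (2 sinθ) = (-0.132285, +0.902955, +0.408867)
rvec = θ·k = (-0.027209, +0.185723, +0.084097)

rvec=(-0.0272, 0.1857, 0.0841) tvec=(-0.2120, 0.2903, 1.2576)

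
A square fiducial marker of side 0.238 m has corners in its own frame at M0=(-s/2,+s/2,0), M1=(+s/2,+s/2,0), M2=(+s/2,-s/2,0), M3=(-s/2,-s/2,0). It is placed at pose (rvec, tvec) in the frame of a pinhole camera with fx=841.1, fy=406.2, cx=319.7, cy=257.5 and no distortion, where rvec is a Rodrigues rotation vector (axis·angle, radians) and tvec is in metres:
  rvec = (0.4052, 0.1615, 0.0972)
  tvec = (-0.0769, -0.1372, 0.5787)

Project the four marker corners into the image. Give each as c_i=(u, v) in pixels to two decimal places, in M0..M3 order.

Intrinsics K: fx=841.1, fy=406.2, cx=319.7, cy=257.5
Marker side s = 0.238 m; corners in marker frame (Z=0):
  M0 = (-0.1190, +0.1190, 0)
  M1 = (+0.1190, +0.1190, 0)
  M2 = (+0.1190, -0.1190, 0)
  M3 = (-0.1190, -0.1190, 0)
rvec = (0.4052, 0.1615, 0.0972), |rvec| = θ = 0.44690 rad = 25.605°
Rodrigues: sinθ=0.43217, 1−cosθ=0.09821; R = I + sinθ·[k]× + (1−cosθ)·[k]×²:
    [+0.98253 -0.06182 +0.17554]
    [+0.12618 +0.91462 -0.38413]
    [-0.13681 +0.39957 +0.90644]
t = (-0.0769, -0.1372, 0.5787) m
M0: Pc = R·M0+t = (-0.20118, -0.04338, +0.64253); u = 841.1·(-0.20118)/0.64253 + 319.7 = 56.3497, v = 406.2·(-0.04338)/0.64253 + 257.5 = 230.0785
M1: Pc = R·M1+t = (+0.03266, -0.01335, +0.60997); u = 841.1·(+0.03266)/0.60997 + 319.7 = 364.7420, v = 406.2·(-0.01335)/0.60997 + 257.5 = 248.6127
M2: Pc = R·M2+t = (+0.04738, -0.23102, +0.51487); u = 841.1·(+0.04738)/0.51487 + 319.7 = 397.0960, v = 406.2·(-0.23102)/0.51487 + 257.5 = 75.2366
M3: Pc = R·M3+t = (-0.18646, -0.26105, +0.54743); u = 841.1·(-0.18646)/0.54743 + 319.7 = 33.2072, v = 406.2·(-0.26105)/0.54743 + 257.5 = 63.7951

c0=(56.35, 230.08) c1=(364.74, 248.61) c2=(397.10, 75.24) c3=(33.21, 63.80)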